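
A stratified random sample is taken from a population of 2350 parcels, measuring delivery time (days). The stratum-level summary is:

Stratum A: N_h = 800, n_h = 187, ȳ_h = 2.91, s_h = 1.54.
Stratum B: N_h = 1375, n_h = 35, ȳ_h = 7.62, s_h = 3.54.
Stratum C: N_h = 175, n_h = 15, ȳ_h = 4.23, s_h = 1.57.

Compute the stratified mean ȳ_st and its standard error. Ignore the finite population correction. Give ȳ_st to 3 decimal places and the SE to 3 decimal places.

ȳ_st ≈ 5.764, SE ≈ 0.353

ȳ_st = Σ W_h ȳ_h = (800·2.91 + 1375·7.62 + 175·4.23)/2350 = 5.76415
V̂(ȳ_st) = Σ W_h² s_h²/n_h, with W_h = N_h/N and N = 2350:
  stratum A: (800/2350)²·1.54²/187 = 0.00146975
  stratum B: (1375/2350)²·3.54²/35 = 0.122577
  stratum C: (175/2350)²·1.57²/15 = 0.000911273
V̂(ȳ_st) = 0.124958
SE(ȳ_st) = √0.124958 = 0.353494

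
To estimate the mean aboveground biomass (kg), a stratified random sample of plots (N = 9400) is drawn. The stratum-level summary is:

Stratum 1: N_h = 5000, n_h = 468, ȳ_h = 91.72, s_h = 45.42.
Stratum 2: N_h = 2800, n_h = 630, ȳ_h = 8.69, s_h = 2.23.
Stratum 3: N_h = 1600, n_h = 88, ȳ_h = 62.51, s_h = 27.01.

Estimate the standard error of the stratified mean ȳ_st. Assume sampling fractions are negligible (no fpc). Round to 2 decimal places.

V̂(ȳ_st) = Σ W_h² s_h²/n_h, with W_h = N_h/N and N = 9400:
  stratum 1: (5000/9400)²·45.42²/468 = 1.24719
  stratum 2: (2800/9400)²·2.23²/630 = 0.000700373
  stratum 3: (1600/9400)²·27.01²/88 = 0.240188
V̂(ȳ_st) = 1.48808
SE(ȳ_st) = √1.48808 = 1.21987

SE(ȳ_st) ≈ 1.22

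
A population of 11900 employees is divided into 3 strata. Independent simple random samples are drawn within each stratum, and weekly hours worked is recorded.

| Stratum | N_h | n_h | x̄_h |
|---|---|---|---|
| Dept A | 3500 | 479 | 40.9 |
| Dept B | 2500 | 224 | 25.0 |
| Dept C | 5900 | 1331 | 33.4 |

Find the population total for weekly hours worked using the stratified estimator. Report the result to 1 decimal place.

τ̂_st ≈ 402710.0

τ̂_st = Σ N_h x̄_h = 3500·40.9 + 2500·25.0 + 5900·33.4 = 402710.0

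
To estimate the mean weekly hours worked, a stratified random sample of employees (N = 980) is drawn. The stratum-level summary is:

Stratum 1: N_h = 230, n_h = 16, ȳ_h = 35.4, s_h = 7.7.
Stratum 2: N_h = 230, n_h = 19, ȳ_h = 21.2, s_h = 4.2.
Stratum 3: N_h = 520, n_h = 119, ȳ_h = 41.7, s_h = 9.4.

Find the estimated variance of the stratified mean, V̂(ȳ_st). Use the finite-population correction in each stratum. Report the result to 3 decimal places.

V̂(ȳ_st) = Σ W_h² (1 − n_h/N_h) s_h²/n_h, with W_h = N_h/N and N = 980:
  stratum 1: (230/980)²·(1 − 16/230)·7.7²/16 = 0.189911
  stratum 2: (230/980)²·(1 − 19/230)·4.2²/19 = 0.0469141
  stratum 3: (520/980)²·(1 − 119/520)·9.4²/119 = 0.161215
V̂(ȳ_st) = 0.39804

V̂(ȳ_st) ≈ 0.398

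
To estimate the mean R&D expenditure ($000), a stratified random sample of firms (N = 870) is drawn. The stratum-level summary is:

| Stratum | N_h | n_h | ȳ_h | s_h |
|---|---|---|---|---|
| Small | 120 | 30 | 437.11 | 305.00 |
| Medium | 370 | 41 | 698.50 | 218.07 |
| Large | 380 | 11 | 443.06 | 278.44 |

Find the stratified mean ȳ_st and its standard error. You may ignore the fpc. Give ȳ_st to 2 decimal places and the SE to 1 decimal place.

ȳ_st ≈ 550.87, SE ≈ 40.2

ȳ_st = Σ W_h ȳ_h = (120·437.11 + 370·698.50 + 380·443.06)/870 = 550.87471
V̂(ȳ_st) = Σ W_h² s_h²/n_h, with W_h = N_h/N and N = 870:
  stratum Small: (120/870)²·305.00²/30 = 58.9933
  stratum Medium: (370/870)²·218.07²/41 = 209.784
  stratum Large: (380/870)²·278.44²/11 = 1344.62
V̂(ȳ_st) = 1613.4
SE(ȳ_st) = √1613.4 = 40.1671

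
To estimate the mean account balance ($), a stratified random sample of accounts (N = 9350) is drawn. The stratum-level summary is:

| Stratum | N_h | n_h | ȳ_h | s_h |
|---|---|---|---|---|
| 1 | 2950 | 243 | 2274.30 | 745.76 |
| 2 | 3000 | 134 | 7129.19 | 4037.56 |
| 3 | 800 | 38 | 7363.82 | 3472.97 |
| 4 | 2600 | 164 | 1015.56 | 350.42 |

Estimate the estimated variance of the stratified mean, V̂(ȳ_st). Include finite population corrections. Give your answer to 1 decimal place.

V̂(ȳ_st) = Σ W_h² (1 − n_h/N_h) s_h²/n_h, with W_h = N_h/N and N = 9350:
  stratum 1: (2950/9350)²·(1 − 243/2950)·745.76²/243 = 209.064
  stratum 2: (3000/9350)²·(1 − 134/3000)·4037.56²/134 = 11964.9
  stratum 3: (800/9350)²·(1 − 38/800)·3472.97²/38 = 2213.3
  stratum 4: (2600/9350)²·(1 − 164/2600)·350.42²/164 = 54.2452
V̂(ȳ_st) = 14441.5

V̂(ȳ_st) ≈ 14441.5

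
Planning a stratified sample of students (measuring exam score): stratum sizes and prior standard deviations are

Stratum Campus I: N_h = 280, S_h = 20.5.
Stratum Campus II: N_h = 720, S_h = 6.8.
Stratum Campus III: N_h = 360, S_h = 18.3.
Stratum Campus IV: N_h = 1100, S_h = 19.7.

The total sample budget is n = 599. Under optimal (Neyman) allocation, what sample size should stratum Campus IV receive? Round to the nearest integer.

Neyman allocation: n_h = n · N_h S_h / Σ N_i S_i, with n = 599.
  stratum Campus I: N_h·S_h = 280·20.5 = 5740.00
  stratum Campus II: N_h·S_h = 720·6.8 = 4896.00
  stratum Campus III: N_h·S_h = 360·18.3 = 6588.00
  stratum Campus IV: N_h·S_h = 1100·19.7 = 21670.00
Σ N_h S_h = 38894.00
n for stratum Campus IV = 599·21670.00/38894.00 = 333.736 → 334

334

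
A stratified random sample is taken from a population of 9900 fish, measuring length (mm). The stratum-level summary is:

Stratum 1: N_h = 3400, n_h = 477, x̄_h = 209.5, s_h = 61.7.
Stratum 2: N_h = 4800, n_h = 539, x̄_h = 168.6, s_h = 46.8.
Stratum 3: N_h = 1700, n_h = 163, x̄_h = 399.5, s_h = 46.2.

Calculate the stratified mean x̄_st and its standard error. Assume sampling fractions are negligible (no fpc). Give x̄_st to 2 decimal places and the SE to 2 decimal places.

x̄_st = Σ W_h x̄_h = (3400·209.5 + 4800·168.6 + 1700·399.5)/9900 = 222.29596
V̂(x̄_st) = Σ W_h² s_h²/n_h, with W_h = N_h/N and N = 9900:
  stratum 1: (3400/9900)²·61.7²/477 = 0.941325
  stratum 2: (4800/9900)²·46.8²/539 = 0.955246
  stratum 3: (1700/9900)²·46.2²/163 = 0.386121
V̂(x̄_st) = 2.28269
SE(x̄_st) = √2.28269 = 1.51086

x̄_st ≈ 222.30, SE ≈ 1.51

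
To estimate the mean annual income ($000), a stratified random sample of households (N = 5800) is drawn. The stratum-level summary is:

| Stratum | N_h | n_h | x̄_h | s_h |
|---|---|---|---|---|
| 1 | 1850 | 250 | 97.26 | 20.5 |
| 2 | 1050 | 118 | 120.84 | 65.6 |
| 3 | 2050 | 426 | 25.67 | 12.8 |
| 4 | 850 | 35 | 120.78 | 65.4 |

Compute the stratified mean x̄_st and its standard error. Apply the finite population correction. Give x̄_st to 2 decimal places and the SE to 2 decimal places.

x̄_st = Σ W_h x̄_h = (1850·97.26 + 1050·120.84 + 2050·25.67 + 850·120.78)/5800 = 79.67233
V̂(x̄_st) = Σ W_h² (1 − n_h/N_h) s_h²/n_h, with W_h = N_h/N and N = 5800:
  stratum 1: (1850/5800)²·(1 − 250/1850)·20.5²/250 = 0.147912
  stratum 2: (1050/5800)²·(1 − 118/1050)·65.6²/118 = 1.0609
  stratum 3: (2050/5800)²·(1 − 426/2050)·12.8²/426 = 0.0380622
  stratum 4: (850/5800)²·(1 − 35/850)·65.4²/35 = 2.51656
V̂(x̄_st) = 3.76344
SE(x̄_st) = √3.76344 = 1.93996

x̄_st ≈ 79.67, SE ≈ 1.94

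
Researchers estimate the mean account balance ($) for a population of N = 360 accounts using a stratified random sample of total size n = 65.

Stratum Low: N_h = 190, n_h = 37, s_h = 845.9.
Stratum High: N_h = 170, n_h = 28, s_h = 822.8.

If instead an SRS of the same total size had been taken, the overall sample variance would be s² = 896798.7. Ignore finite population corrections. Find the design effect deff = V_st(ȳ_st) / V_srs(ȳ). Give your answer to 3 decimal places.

deff ≈ 0.781

V̂(ȳ_st) = Σ W_h² s_h²/n_h, with W_h = N_h/N and N = 360:
  stratum Low: (190/360)²·845.9²/37 = 5386.9
  stratum High: (170/360)²·822.8²/28 = 5391.67
V_st = 10778.6
V_srs = s²/n = 896798.7/65 = 13796.9
deff = V_st / V_srs = 10778.6/13796.9 = 0.7812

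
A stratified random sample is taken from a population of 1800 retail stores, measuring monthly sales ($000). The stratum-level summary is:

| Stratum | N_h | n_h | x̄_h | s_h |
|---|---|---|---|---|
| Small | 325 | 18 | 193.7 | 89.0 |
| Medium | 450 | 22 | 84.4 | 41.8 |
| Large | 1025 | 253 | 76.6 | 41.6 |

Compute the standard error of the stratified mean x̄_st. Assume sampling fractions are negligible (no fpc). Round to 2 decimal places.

SE(x̄_st) ≈ 4.64

V̂(x̄_st) = Σ W_h² s_h²/n_h, with W_h = N_h/N and N = 1800:
  stratum Small: (325/1800)²·89.0²/18 = 14.3459
  stratum Medium: (450/1800)²·41.8²/22 = 4.96375
  stratum Large: (1025/1800)²·41.6²/253 = 2.21804
V̂(x̄_st) = 21.5277
SE(x̄_st) = √21.5277 = 4.6398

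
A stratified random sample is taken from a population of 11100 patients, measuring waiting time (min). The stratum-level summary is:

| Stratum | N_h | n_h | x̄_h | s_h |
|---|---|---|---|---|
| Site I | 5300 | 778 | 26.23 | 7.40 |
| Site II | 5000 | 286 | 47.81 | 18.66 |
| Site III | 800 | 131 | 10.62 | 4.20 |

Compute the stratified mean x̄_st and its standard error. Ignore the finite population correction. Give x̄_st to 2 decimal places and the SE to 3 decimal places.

x̄_st = Σ W_h x̄_h = (5300·26.23 + 5000·47.81 + 800·10.62)/11100 = 34.82568
V̂(x̄_st) = Σ W_h² s_h²/n_h, with W_h = N_h/N and N = 11100:
  stratum Site I: (5300/11100)²·7.40²/778 = 0.0160468
  stratum Site II: (5000/11100)²·18.66²/286 = 0.247031
  stratum Site III: (800/11100)²·4.20²/131 = 0.000699457
V̂(x̄_st) = 0.263777
SE(x̄_st) = √0.263777 = 0.513592

x̄_st ≈ 34.83, SE ≈ 0.514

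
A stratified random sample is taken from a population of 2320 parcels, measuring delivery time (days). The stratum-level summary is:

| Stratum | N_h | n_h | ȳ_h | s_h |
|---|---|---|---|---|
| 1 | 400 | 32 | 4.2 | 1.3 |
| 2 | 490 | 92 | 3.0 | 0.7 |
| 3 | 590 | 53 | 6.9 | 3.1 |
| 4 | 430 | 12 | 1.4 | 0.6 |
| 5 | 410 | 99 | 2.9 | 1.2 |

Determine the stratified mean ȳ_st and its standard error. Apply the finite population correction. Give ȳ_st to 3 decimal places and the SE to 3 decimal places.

ȳ_st ≈ 3.884, SE ≈ 0.117

ȳ_st = Σ W_h ȳ_h = (400·4.2 + 490·3.0 + 590·6.9 + 430·1.4 + 410·2.9)/2320 = 3.88448
V̂(ȳ_st) = Σ W_h² (1 − n_h/N_h) s_h²/n_h, with W_h = N_h/N and N = 2320:
  stratum 1: (400/2320)²·(1 − 32/400)·1.3²/32 = 0.00144434
  stratum 2: (490/2320)²·(1 − 92/490)·0.7²/92 = 0.00019298
  stratum 3: (590/2320)²·(1 − 53/590)·3.1²/53 = 0.0106733
  stratum 4: (430/2320)²·(1 − 12/430)·0.6²/12 = 0.00100182
  stratum 5: (410/2320)²·(1 − 99/410)·1.2²/99 = 0.000344584
V̂(ȳ_st) = 0.013657
SE(ȳ_st) = √0.013657 = 0.116863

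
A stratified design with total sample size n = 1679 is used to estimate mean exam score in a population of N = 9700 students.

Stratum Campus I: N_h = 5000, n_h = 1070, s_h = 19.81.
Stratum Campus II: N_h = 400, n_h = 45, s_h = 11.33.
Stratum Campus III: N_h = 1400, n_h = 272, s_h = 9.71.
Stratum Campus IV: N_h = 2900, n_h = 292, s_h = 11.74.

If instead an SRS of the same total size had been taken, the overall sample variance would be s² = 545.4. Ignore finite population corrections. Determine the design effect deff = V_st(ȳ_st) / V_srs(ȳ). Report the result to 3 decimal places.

deff ≈ 0.467

V̂(ȳ_st) = Σ W_h² s_h²/n_h, with W_h = N_h/N and N = 9700:
  stratum Campus I: (5000/9700)²·19.81²/1070 = 0.09745
  stratum Campus II: (400/9700)²·11.33²/45 = 0.00485092
  stratum Campus III: (1400/9700)²·9.71²/272 = 0.00722075
  stratum Campus IV: (2900/9700)²·11.74²/292 = 0.0421896
V_st = 0.151711
V_srs = s²/n = 545.4/1679 = 0.324836
deff = V_st / V_srs = 0.151711/0.324836 = 0.4670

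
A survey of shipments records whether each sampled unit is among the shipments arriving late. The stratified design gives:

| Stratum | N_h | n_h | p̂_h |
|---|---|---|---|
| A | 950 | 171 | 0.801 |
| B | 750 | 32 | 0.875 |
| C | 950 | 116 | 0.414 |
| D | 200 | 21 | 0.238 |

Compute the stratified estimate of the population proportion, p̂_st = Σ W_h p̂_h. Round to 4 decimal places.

p̂_st ≈ 0.6520

N = 2850; stratum weights W_h = N_h/N.
p̂_st = Σ W_h p̂_h = (950·0.801 + 750·0.875 + 950·0.414 + 200·0.238)/2850 = 0.65196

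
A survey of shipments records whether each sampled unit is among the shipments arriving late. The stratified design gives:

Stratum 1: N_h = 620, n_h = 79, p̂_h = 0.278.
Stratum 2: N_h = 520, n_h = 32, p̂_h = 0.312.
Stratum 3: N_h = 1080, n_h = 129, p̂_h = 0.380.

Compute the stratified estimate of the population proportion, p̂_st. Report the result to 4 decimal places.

N = 2220; stratum weights W_h = N_h/N.
p̂_st = Σ W_h p̂_h = (620·0.278 + 520·0.312 + 1080·0.380)/2220 = 0.33559

p̂_st ≈ 0.3356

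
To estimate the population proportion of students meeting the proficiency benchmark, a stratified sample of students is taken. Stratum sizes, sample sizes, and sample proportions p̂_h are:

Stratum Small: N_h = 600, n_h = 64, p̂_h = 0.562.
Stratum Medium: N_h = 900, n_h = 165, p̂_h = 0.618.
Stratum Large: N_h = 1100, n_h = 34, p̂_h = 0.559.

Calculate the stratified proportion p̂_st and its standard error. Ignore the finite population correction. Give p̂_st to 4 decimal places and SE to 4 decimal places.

N = 2600; stratum weights W_h = N_h/N.
p̂_st = Σ W_h p̂_h = (600·0.562 + 900·0.618 + 1100·0.559)/2600 = 0.58012
V̂(p̂_st) = Σ W_h² p̂_h(1−p̂_h)/(n_h−1):
  stratum Small: (600/2600)²·0.562·0.438/63 = 0.000208078
  stratum Medium: (900/2600)²·0.618·0.382/164 = 0.000172483
  stratum Large: (1100/2600)²·0.559·0.441/33 = 0.00133713
V̂(p̂_st) = 0.0017177; SE = √V̂ = 0.0414451

p̂_st ≈ 0.5801, SE ≈ 0.0414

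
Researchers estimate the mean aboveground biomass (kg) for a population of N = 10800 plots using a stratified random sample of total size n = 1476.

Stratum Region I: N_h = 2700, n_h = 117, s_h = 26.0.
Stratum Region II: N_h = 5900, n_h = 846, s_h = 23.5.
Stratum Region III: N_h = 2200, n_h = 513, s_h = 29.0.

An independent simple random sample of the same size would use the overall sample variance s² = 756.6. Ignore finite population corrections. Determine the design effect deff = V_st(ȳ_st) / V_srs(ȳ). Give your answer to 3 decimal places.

V̂(ȳ_st) = Σ W_h² s_h²/n_h, with W_h = N_h/N and N = 10800:
  stratum Region I: (2700/10800)²·26.0²/117 = 0.361111
  stratum Region II: (5900/10800)²·23.5²/846 = 0.194815
  stratum Region III: (2200/10800)²·29.0²/513 = 0.0680262
V_st = 0.623952
V_srs = s²/n = 756.6/1476 = 0.512602
deff = V_st / V_srs = 0.623952/0.512602 = 1.2172

deff ≈ 1.217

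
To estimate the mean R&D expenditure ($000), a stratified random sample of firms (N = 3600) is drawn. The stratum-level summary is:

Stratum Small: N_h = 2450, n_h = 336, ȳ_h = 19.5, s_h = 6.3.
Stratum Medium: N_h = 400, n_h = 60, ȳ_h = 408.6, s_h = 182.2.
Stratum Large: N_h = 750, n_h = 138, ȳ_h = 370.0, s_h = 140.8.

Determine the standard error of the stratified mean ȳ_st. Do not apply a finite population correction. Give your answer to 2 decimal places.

SE(ȳ_st) ≈ 3.62

V̂(ȳ_st) = Σ W_h² s_h²/n_h, with W_h = N_h/N and N = 3600:
  stratum Small: (2450/3600)²·6.3²/336 = 0.0547103
  stratum Medium: (400/3600)²·182.2²/60 = 6.83063
  stratum Large: (750/3600)²·140.8²/138 = 6.2351
V̂(ȳ_st) = 13.1204
SE(ȳ_st) = √13.1204 = 3.62221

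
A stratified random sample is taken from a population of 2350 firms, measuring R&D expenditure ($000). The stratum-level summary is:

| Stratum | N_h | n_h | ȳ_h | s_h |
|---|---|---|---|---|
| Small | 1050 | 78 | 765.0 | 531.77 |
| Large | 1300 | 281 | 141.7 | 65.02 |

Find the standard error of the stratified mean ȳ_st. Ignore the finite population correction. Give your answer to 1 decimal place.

SE(ȳ_st) ≈ 27.0

V̂(ȳ_st) = Σ W_h² s_h²/n_h, with W_h = N_h/N and N = 2350:
  stratum Small: (1050/2350)²·531.77²/78 = 723.762
  stratum Large: (1300/2350)²·65.02²/281 = 4.60403
V̂(ȳ_st) = 728.366
SE(ȳ_st) = √728.366 = 26.9883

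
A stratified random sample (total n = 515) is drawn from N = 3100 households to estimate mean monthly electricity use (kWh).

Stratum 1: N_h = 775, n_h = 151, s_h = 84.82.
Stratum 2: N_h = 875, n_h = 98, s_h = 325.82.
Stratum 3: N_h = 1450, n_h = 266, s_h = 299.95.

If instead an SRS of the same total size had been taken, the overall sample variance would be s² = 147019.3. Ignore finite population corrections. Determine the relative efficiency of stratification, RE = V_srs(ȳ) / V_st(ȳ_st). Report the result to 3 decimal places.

V̂(ȳ_st) = Σ W_h² s_h²/n_h, with W_h = N_h/N and N = 3100:
  stratum 1: (775/3100)²·84.82²/151 = 2.97783
  stratum 2: (875/3100)²·325.82²/98 = 86.3023
  stratum 3: (1450/3100)²·299.95²/266 = 73.9995
V_st = 163.28
V_srs = s²/n = 147019.3/515 = 285.474
Relative efficiency = V_srs / V_st = 285.474/163.28 = 1.7484

RE ≈ 1.748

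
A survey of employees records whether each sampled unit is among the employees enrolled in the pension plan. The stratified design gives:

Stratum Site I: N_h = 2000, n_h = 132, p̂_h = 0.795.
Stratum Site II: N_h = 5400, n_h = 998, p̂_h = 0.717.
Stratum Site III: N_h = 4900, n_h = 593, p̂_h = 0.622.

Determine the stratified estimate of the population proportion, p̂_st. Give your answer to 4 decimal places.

p̂_st ≈ 0.6918

N = 12300; stratum weights W_h = N_h/N.
p̂_st = Σ W_h p̂_h = (2000·0.795 + 5400·0.717 + 4900·0.622)/12300 = 0.69184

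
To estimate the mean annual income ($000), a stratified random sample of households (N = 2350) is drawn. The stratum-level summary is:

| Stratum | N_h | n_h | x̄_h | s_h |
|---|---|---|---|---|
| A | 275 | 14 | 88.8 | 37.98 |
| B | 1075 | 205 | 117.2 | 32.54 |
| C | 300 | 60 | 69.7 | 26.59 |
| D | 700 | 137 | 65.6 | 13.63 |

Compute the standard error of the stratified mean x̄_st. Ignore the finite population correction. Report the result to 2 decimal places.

V̂(x̄_st) = Σ W_h² s_h²/n_h, with W_h = N_h/N and N = 2350:
  stratum A: (275/2350)²·37.98²/14 = 1.41095
  stratum B: (1075/2350)²·32.54²/205 = 1.08084
  stratum C: (300/2350)²·26.59²/60 = 0.19204
  stratum D: (700/2350)²·13.63²/137 = 0.120318
V̂(x̄_st) = 2.80415
SE(x̄_st) = √2.80415 = 1.67456

SE(x̄_st) ≈ 1.67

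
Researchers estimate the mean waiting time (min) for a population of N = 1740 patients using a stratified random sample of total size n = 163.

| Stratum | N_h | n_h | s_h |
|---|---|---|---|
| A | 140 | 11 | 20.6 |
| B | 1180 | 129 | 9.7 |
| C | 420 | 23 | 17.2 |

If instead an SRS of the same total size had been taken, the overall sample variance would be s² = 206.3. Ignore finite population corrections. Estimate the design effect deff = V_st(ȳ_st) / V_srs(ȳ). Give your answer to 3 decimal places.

V̂(ȳ_st) = Σ W_h² s_h²/n_h, with W_h = N_h/N and N = 1740:
  stratum A: (140/1740)²·20.6²/11 = 0.249746
  stratum B: (1180/1740)²·9.7²/129 = 0.335443
  stratum C: (420/1740)²·17.2²/23 = 0.749427
V_st = 1.33462
V_srs = s²/n = 206.3/163 = 1.26564
deff = V_st / V_srs = 1.33462/1.26564 = 1.0545

deff ≈ 1.054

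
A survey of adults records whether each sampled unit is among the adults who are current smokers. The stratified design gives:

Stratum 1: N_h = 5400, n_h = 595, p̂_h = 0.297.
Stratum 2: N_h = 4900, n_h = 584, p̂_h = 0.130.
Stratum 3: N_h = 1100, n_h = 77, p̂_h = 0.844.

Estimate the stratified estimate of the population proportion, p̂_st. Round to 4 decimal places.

p̂_st ≈ 0.2780

N = 11400; stratum weights W_h = N_h/N.
p̂_st = Σ W_h p̂_h = (5400·0.297 + 4900·0.130 + 1100·0.844)/11400 = 0.27800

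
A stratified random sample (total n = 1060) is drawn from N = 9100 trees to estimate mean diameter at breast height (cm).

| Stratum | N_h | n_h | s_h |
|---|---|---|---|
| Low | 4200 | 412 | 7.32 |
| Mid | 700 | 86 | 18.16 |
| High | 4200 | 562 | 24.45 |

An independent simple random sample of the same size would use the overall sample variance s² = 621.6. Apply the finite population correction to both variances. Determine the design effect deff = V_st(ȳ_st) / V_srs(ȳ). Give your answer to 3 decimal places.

deff ≈ 0.465

V̂(ȳ_st) = Σ W_h² (1 − n_h/N_h) s_h²/n_h, with W_h = N_h/N and N = 9100:
  stratum Low: (4200/9100)²·(1 − 412/4200)·7.32²/412 = 0.0249863
  stratum Mid: (700/9100)²·(1 − 86/700)·18.16²/86 = 0.0199029
  stratum High: (4200/9100)²·(1 − 562/4200)·24.45²/562 = 0.196269
V_st = 0.241158
V_srs = (1 − 1060/9100)·621.6/1060 = 0.518107
deff = V_st / V_srs = 0.241158/0.518107 = 0.4655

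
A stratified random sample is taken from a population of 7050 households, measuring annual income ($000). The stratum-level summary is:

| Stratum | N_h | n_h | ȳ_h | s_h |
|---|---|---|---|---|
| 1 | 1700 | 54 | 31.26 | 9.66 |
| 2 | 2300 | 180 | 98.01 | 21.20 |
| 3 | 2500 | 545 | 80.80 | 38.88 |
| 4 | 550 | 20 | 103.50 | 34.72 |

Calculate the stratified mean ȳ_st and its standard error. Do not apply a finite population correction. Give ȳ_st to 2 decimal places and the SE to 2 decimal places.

ȳ_st ≈ 76.24, SE ≈ 1.04

ȳ_st = Σ W_h ȳ_h = (1700·31.26 + 2300·98.01 + 2500·80.80 + 550·103.50)/7050 = 76.23972
V̂(ȳ_st) = Σ W_h² s_h²/n_h, with W_h = N_h/N and N = 7050:
  stratum 1: (1700/7050)²·9.66²/54 = 0.10048
  stratum 2: (2300/7050)²·21.20²/180 = 0.265752
  stratum 3: (2500/7050)²·38.88²/545 = 0.348785
  stratum 4: (550/7050)²·34.72²/20 = 0.36684
V̂(ȳ_st) = 1.08186
SE(ȳ_st) = √1.08186 = 1.04012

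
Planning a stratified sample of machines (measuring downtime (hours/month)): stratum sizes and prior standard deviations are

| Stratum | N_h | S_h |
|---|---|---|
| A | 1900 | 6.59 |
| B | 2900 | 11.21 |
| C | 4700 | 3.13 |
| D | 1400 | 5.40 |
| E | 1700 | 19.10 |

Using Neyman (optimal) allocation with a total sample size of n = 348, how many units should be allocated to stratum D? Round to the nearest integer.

26

Neyman allocation: n_h = n · N_h S_h / Σ N_i S_i, with n = 348.
  stratum A: N_h·S_h = 1900·6.59 = 12521.00
  stratum B: N_h·S_h = 2900·11.21 = 32509.00
  stratum C: N_h·S_h = 4700·3.13 = 14711.00
  stratum D: N_h·S_h = 1400·5.40 = 7560.00
  stratum E: N_h·S_h = 1700·19.10 = 32470.00
Σ N_h S_h = 99771.00
n for stratum D = 348·7560.00/99771.00 = 26.369 → 26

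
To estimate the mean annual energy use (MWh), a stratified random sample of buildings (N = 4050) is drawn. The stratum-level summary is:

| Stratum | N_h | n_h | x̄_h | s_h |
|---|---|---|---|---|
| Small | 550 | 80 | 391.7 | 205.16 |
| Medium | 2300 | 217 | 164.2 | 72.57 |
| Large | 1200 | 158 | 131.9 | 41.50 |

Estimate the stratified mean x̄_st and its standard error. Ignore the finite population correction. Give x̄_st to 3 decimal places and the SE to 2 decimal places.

x̄_st ≈ 185.525, SE ≈ 4.30

x̄_st = Σ W_h x̄_h = (550·391.7 + 2300·164.2 + 1200·131.9)/4050 = 185.52469
V̂(x̄_st) = Σ W_h² s_h²/n_h, with W_h = N_h/N and N = 4050:
  stratum Small: (550/4050)²·205.16²/80 = 9.7031
  stratum Medium: (2300/4050)²·72.57²/217 = 7.82709
  stratum Large: (1200/4050)²·41.50²/158 = 0.956955
V̂(x̄_st) = 18.4871
SE(x̄_st) = √18.4871 = 4.29967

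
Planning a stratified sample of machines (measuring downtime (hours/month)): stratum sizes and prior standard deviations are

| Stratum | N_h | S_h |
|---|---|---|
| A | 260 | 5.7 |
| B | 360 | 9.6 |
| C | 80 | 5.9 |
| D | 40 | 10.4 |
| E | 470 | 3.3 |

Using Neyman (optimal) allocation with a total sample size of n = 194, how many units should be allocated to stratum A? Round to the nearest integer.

39

Neyman allocation: n_h = n · N_h S_h / Σ N_i S_i, with n = 194.
  stratum A: N_h·S_h = 260·5.7 = 1482.00
  stratum B: N_h·S_h = 360·9.6 = 3456.00
  stratum C: N_h·S_h = 80·5.9 = 472.00
  stratum D: N_h·S_h = 40·10.4 = 416.00
  stratum E: N_h·S_h = 470·3.3 = 1551.00
Σ N_h S_h = 7377.00
n for stratum A = 194·1482.00/7377.00 = 38.974 → 39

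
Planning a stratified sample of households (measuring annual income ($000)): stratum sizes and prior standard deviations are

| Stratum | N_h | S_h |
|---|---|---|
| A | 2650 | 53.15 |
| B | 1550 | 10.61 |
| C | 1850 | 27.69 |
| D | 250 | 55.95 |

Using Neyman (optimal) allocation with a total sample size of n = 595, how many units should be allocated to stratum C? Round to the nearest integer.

Neyman allocation: n_h = n · N_h S_h / Σ N_i S_i, with n = 595.
  stratum A: N_h·S_h = 2650·53.15 = 140847.50
  stratum B: N_h·S_h = 1550·10.61 = 16445.50
  stratum C: N_h·S_h = 1850·27.69 = 51226.50
  stratum D: N_h·S_h = 250·55.95 = 13987.50
Σ N_h S_h = 222507.00
n for stratum C = 595·51226.50/222507.00 = 136.983 → 137

137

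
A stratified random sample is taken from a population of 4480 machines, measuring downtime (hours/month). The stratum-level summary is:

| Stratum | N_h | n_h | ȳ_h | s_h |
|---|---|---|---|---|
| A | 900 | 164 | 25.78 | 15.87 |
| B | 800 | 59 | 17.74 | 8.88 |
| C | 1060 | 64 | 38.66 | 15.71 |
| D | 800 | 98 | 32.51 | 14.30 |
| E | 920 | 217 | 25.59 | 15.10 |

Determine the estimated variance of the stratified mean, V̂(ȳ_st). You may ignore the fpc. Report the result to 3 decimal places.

V̂(ȳ_st) ≈ 0.431

V̂(ȳ_st) = Σ W_h² s_h²/n_h, with W_h = N_h/N and N = 4480:
  stratum A: (900/4480)²·15.87²/164 = 0.0619782
  stratum B: (800/4480)²·8.88²/59 = 0.0426185
  stratum C: (1060/4480)²·15.71²/64 = 0.215888
  stratum D: (800/4480)²·14.30²/98 = 0.066538
  stratum E: (920/4480)²·15.10²/217 = 0.0443112
V̂(ȳ_st) = 0.431334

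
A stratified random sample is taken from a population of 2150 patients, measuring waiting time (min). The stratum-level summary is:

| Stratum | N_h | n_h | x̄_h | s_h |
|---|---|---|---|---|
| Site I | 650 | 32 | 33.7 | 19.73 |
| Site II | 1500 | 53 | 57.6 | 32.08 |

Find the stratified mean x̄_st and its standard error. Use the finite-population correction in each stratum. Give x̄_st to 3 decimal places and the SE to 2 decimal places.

x̄_st ≈ 50.374, SE ≈ 3.19

x̄_st = Σ W_h x̄_h = (650·33.7 + 1500·57.6)/2150 = 50.37442
V̂(x̄_st) = Σ W_h² (1 − n_h/N_h) s_h²/n_h, with W_h = N_h/N and N = 2150:
  stratum Site I: (650/2150)²·(1 − 32/650)·19.73²/32 = 1.05713
  stratum Site II: (1500/2150)²·(1 − 53/1500)·32.08²/53 = 9.1175
V̂(x̄_st) = 10.1746
SE(x̄_st) = √10.1746 = 3.18977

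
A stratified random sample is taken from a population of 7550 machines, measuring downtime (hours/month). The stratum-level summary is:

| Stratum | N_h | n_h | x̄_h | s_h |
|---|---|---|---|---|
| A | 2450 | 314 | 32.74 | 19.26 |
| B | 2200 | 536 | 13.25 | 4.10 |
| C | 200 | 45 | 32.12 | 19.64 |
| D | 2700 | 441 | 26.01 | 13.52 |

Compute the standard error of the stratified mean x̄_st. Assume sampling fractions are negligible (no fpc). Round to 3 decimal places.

SE(x̄_st) ≈ 0.431

V̂(x̄_st) = Σ W_h² s_h²/n_h, with W_h = N_h/N and N = 7550:
  stratum A: (2450/7550)²·19.26²/314 = 0.1244
  stratum B: (2200/7550)²·4.10²/536 = 0.0026629
  stratum C: (200/7550)²·19.64²/45 = 0.00601501
  stratum D: (2700/7550)²·13.52²/441 = 0.0530089
V̂(x̄_st) = 0.186087
SE(x̄_st) = √0.186087 = 0.431378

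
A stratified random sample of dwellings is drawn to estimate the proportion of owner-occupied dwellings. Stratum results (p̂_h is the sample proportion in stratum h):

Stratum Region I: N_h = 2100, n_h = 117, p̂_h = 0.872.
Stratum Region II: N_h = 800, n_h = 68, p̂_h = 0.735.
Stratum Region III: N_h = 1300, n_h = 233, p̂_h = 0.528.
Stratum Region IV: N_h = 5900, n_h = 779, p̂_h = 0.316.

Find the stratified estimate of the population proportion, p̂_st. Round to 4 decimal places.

p̂_st ≈ 0.4921

N = 10100; stratum weights W_h = N_h/N.
p̂_st = Σ W_h p̂_h = (2100·0.872 + 800·0.735 + 1300·0.528 + 5900·0.316)/10100 = 0.49208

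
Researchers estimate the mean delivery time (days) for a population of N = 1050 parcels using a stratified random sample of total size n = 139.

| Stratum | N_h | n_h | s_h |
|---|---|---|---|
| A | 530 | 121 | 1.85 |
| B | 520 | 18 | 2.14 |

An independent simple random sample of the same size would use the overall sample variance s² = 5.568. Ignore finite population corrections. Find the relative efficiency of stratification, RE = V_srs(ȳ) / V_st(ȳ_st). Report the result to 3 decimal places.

V̂(ȳ_st) = Σ W_h² s_h²/n_h, with W_h = N_h/N and N = 1050:
  stratum A: (530/1050)²·1.85²/121 = 0.00720661
  stratum B: (520/1050)²·2.14²/18 = 0.0623998
V_st = 0.0696064
V_srs = s²/n = 5.568/139 = 0.0400576
Relative efficiency = V_srs / V_st = 0.0400576/0.0696064 = 0.5755

RE ≈ 0.575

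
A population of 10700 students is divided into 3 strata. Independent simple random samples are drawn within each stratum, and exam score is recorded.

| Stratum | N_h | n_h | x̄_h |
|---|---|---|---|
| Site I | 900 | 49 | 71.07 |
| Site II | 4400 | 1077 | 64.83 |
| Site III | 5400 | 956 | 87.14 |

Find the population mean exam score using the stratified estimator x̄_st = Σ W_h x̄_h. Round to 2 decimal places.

x̄_st ≈ 76.61

N = Σ N_h = 10700. Stratum weights W_h = N_h/N.
x̄_st = (900·71.07 + 4400·64.83 + 5400·87.14) / 10700 = 76.6141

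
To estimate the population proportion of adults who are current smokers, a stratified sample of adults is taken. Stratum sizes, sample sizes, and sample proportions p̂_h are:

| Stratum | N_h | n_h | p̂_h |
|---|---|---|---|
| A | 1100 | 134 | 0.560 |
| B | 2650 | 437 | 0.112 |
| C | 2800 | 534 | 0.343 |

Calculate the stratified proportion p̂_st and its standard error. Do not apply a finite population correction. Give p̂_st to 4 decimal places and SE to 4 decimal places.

p̂_st ≈ 0.2860, SE ≈ 0.0129

N = 6550; stratum weights W_h = N_h/N.
p̂_st = Σ W_h p̂_h = (1100·0.560 + 2650·0.112 + 2800·0.343)/6550 = 0.28598
V̂(p̂_st) = Σ W_h² p̂_h(1−p̂_h)/(n_h−1):
  stratum A: (1100/6550)²·0.560·0.440/133 = 5.22507e-05
  stratum B: (2650/6550)²·0.112·0.888/436 = 3.73382e-05
  stratum C: (2800/6550)²·0.343·0.657/533 = 7.7262e-05
V̂(p̂_st) = 0.000166851; SE = √V̂ = 0.0129171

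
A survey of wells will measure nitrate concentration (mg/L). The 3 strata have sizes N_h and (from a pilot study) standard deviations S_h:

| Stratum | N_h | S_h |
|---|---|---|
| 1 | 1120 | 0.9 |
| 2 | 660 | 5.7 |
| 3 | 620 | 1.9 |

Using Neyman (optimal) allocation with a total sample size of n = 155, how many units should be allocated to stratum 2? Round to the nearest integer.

98

Neyman allocation: n_h = n · N_h S_h / Σ N_i S_i, with n = 155.
  stratum 1: N_h·S_h = 1120·0.9 = 1008.00
  stratum 2: N_h·S_h = 660·5.7 = 3762.00
  stratum 3: N_h·S_h = 620·1.9 = 1178.00
Σ N_h S_h = 5948.00
n for stratum 2 = 155·3762.00/5948.00 = 98.035 → 98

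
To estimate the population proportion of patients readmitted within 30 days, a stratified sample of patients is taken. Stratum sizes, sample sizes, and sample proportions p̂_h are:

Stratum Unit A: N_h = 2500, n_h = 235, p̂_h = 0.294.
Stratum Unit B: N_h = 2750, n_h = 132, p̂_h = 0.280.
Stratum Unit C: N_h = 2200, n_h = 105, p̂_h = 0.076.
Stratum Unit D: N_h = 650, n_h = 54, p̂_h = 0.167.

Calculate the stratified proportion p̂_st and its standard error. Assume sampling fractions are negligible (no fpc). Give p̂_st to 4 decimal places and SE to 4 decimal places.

N = 8100; stratum weights W_h = N_h/N.
p̂_st = Σ W_h p̂_h = (2500·0.294 + 2750·0.280 + 2200·0.076 + 650·0.167)/8100 = 0.21985
V̂(p̂_st) = Σ W_h² p̂_h(1−p̂_h)/(n_h−1):
  stratum Unit A: (2500/8100)²·0.294·0.706/234 = 8.44979e-05
  stratum Unit B: (2750/8100)²·0.280·0.720/131 = 0.000177384
  stratum Unit C: (2200/8100)²·0.076·0.924/104 = 4.98113e-05
  stratum Unit D: (650/8100)²·0.167·0.833/53 = 1.69022e-05
V̂(p̂_st) = 0.000328595; SE = √V̂ = 0.0181272

p̂_st ≈ 0.2198, SE ≈ 0.0181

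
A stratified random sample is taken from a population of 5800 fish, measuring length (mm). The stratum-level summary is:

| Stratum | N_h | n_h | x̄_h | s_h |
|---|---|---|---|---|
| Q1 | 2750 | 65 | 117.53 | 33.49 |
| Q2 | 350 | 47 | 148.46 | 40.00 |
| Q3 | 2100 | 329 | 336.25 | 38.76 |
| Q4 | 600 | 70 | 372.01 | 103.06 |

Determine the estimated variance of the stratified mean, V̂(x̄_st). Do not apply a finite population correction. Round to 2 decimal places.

V̂(x̄_st) = Σ W_h² s_h²/n_h, with W_h = N_h/N and N = 5800:
  stratum Q1: (2750/5800)²·33.49²/65 = 3.87906
  stratum Q2: (350/5800)²·40.00²/47 = 0.123966
  stratum Q3: (2100/5800)²·38.76²/329 = 0.598624
  stratum Q4: (600/5800)²·103.06²/70 = 1.62379
V̂(x̄_st) = 6.22543

V̂(x̄_st) ≈ 6.23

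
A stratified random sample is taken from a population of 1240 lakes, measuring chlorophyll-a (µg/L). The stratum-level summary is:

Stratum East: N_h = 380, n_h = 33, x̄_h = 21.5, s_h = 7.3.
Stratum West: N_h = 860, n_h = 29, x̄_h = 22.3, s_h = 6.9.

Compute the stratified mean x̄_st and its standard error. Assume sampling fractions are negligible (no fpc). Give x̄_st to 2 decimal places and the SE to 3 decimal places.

x̄_st ≈ 22.05, SE ≈ 0.970

x̄_st = Σ W_h x̄_h = (380·21.5 + 860·22.3)/1240 = 22.05484
V̂(x̄_st) = Σ W_h² s_h²/n_h, with W_h = N_h/N and N = 1240:
  stratum East: (380/1240)²·7.3²/33 = 0.151655
  stratum West: (860/1240)²·6.9²/29 = 0.789685
V̂(x̄_st) = 0.941339
SE(x̄_st) = √0.941339 = 0.970226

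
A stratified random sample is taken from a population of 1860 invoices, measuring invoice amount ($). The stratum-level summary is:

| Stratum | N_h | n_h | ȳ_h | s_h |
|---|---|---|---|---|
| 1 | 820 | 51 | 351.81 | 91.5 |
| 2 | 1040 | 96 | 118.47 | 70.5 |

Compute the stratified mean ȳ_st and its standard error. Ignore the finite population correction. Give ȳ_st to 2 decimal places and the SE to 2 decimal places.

ȳ_st ≈ 221.34, SE ≈ 6.93

ȳ_st = Σ W_h ȳ_h = (820·351.81 + 1040·118.47)/1860 = 221.34032
V̂(ȳ_st) = Σ W_h² s_h²/n_h, with W_h = N_h/N and N = 1860:
  stratum 1: (820/1860)²·91.5²/51 = 31.9061
  stratum 2: (1040/1860)²·70.5²/96 = 16.1863
V̂(ȳ_st) = 48.0924
SE(ȳ_st) = √48.0924 = 6.93487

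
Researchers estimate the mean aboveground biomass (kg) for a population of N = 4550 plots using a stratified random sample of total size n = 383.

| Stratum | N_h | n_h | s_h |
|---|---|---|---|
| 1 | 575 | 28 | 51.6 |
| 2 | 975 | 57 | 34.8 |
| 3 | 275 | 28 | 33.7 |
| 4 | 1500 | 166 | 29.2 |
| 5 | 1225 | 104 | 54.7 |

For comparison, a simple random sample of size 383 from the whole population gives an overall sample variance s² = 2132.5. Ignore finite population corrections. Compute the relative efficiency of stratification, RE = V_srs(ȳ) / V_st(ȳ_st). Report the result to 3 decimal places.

V̂(ȳ_st) = Σ W_h² s_h²/n_h, with W_h = N_h/N and N = 4550:
  stratum 1: (575/4550)²·51.6²/28 = 1.51864
  stratum 2: (975/4550)²·34.8²/57 = 0.975596
  stratum 3: (275/4550)²·33.7²/28 = 0.148165
  stratum 4: (1500/4550)²·29.2²/166 = 0.558235
  stratum 5: (1225/4550)²·54.7²/104 = 2.08541
V_st = 5.28604
V_srs = s²/n = 2132.5/383 = 5.56789
Relative efficiency = V_srs / V_st = 5.56789/5.28604 = 1.0533

RE ≈ 1.053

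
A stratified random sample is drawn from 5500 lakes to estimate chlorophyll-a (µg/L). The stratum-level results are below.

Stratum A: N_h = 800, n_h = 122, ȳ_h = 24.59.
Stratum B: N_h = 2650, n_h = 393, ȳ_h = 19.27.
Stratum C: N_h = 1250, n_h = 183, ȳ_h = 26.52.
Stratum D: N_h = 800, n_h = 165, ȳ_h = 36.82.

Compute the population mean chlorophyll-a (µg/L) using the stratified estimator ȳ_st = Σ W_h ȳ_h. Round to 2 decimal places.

ȳ_st ≈ 24.24

N = Σ N_h = 5500. Stratum weights W_h = N_h/N.
ȳ_st = (800·24.59 + 2650·19.27 + 1250·26.52 + 800·36.82) / 5500 = 24.2443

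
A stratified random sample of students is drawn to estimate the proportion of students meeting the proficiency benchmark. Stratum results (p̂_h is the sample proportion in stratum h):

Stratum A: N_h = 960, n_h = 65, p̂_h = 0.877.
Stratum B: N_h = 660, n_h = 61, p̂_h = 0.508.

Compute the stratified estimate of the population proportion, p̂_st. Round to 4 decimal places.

N = 1620; stratum weights W_h = N_h/N.
p̂_st = Σ W_h p̂_h = (960·0.877 + 660·0.508)/1620 = 0.72667

p̂_st ≈ 0.7267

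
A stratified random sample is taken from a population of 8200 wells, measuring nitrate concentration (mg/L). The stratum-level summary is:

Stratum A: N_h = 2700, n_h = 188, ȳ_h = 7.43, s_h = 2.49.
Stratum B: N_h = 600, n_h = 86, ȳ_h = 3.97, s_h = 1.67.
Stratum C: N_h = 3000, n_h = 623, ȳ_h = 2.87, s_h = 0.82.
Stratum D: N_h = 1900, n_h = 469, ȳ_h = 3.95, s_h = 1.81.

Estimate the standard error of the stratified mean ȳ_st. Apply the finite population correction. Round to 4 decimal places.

SE(ȳ_st) ≈ 0.0622

V̂(ȳ_st) = Σ W_h² (1 − n_h/N_h) s_h²/n_h, with W_h = N_h/N and N = 8200:
  stratum A: (2700/8200)²·(1 − 188/2700)·2.49²/188 = 0.00332657
  stratum B: (600/8200)²·(1 − 86/600)·1.67²/86 = 0.000148738
  stratum C: (3000/8200)²·(1 − 623/3000)·0.82²/623 = 0.000114462
  stratum D: (1900/8200)²·(1 − 469/1900)·1.81²/469 = 0.000282455
V̂(ȳ_st) = 0.00387222
SE(ȳ_st) = √0.00387222 = 0.0622272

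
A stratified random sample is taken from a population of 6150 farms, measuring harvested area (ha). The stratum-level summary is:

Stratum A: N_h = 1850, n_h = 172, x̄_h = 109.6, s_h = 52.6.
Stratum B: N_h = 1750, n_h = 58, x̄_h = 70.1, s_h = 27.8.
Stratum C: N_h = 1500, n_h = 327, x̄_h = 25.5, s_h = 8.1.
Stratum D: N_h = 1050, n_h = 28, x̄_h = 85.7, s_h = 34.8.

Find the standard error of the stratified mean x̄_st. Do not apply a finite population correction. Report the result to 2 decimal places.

V̂(x̄_st) = Σ W_h² s_h²/n_h, with W_h = N_h/N and N = 6150:
  stratum A: (1850/6150)²·52.6²/172 = 1.45558
  stratum B: (1750/6150)²·27.8²/58 = 1.07892
  stratum C: (1500/6150)²·8.1²/327 = 0.0119359
  stratum D: (1050/6150)²·34.8²/28 = 1.26075
V̂(x̄_st) = 3.80718
SE(x̄_st) = √3.80718 = 1.9512

SE(x̄_st) ≈ 1.95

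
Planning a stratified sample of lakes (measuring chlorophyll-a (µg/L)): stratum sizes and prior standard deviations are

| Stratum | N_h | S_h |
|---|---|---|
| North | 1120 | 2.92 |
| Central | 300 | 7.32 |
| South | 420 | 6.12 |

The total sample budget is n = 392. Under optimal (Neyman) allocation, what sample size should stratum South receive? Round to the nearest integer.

Neyman allocation: n_h = n · N_h S_h / Σ N_i S_i, with n = 392.
  stratum North: N_h·S_h = 1120·2.92 = 3270.40
  stratum Central: N_h·S_h = 300·7.32 = 2196.00
  stratum South: N_h·S_h = 420·6.12 = 2570.40
Σ N_h S_h = 8036.80
n for stratum South = 392·2570.40/8036.80 = 125.373 → 125

125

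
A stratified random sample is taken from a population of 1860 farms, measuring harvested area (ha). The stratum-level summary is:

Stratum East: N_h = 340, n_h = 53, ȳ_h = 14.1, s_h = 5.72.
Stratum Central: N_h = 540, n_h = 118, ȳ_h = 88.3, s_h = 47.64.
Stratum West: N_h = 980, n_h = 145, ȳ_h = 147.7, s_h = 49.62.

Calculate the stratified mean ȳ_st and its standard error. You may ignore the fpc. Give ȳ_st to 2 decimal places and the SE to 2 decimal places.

ȳ_st ≈ 106.03, SE ≈ 2.52

ȳ_st = Σ W_h ȳ_h = (340·14.1 + 540·88.3 + 980·147.7)/1860 = 106.03333
V̂(ȳ_st) = Σ W_h² s_h²/n_h, with W_h = N_h/N and N = 1860:
  stratum East: (340/1860)²·5.72²/53 = 0.0206276
  stratum Central: (540/1860)²·47.64²/118 = 1.62115
  stratum West: (980/1860)²·49.62²/145 = 4.71381
V̂(ȳ_st) = 6.35558
SE(ȳ_st) = √6.35558 = 2.52103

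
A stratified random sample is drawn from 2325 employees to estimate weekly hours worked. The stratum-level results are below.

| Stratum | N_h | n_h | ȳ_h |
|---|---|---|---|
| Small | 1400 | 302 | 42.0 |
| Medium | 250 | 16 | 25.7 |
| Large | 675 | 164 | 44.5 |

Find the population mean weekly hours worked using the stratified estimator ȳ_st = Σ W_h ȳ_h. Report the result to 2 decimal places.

N = Σ N_h = 2325. Stratum weights W_h = N_h/N.
ȳ_st = (1400·42.0 + 250·25.7 + 675·44.5) / 2325 = 40.9731

ȳ_st ≈ 40.97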